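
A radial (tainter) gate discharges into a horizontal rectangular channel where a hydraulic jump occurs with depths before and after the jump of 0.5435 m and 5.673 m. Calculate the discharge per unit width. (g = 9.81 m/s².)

q = 9.696 m²/s

For a rectangular channel the momentum equation gives q² = ½·g·y₁·y₂·(y₁ + y₂) = ½×9.81×0.5435×5.673×6.216 = 94.02.
q = √94.02 = 9.696 m²/s.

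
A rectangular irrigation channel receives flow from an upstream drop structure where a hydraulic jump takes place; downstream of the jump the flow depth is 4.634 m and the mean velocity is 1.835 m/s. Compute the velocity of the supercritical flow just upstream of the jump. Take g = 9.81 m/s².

Fr₂ = V₂/√(g·y₂) = 1.835/√(9.81×4.634) = 0.2722.
The Bélanger relation is symmetric: y₁/y₂ = ½[√(1 + 8Fr₂²) − 1] = ½[√1.5926 − 1] = 0.1310.
y₁ = 0.1310 × 4.634 = 0.6070 m.
V₁ = q/y₁ = 8.503/0.6070 = 14.01 m/s.

V₁ = 14.01 m/s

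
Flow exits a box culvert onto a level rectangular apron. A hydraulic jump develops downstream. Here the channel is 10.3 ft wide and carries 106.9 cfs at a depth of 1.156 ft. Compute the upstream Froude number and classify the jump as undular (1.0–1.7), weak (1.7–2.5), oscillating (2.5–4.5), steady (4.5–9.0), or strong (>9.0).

q = Q/b = 106.9/10.3 = 10.38 ft²/s; V₁ = q/y₁ = 8.978 ft/s. Fr₁ = V₁/√(g·y₁) = 1.472.
Fr₁ = 1.472 lies in the undular range.

Fr₁ = 1.472; undular jump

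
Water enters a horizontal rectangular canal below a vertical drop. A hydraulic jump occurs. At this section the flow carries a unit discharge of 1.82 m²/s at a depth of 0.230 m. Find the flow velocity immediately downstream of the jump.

V₁ = q/y₁ = 1.82/0.230 = 7.91 m/s. Fr₁ = V₁/√(g·y₁) = 7.91/√(9.81×0.230) = 5.27.
By Bélanger, y₂/y₁ = ½[√(1 + 8Fr₁²) − 1] = ½[√223.0 − 1] = 6.97.
y₂ = 6.97 × 0.230 = 1.60 m.
V₂ = q/y₂ = 1.82/1.60 = 1.14 m/s.

V₂ = 1.14 m/s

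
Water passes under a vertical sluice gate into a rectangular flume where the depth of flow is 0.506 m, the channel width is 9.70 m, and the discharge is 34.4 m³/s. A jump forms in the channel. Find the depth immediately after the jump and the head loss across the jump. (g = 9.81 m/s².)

y₂ = 2.01 m; ΔE = 0.839 m

q = Q/b = 34.4/9.70 = 3.55 m²/s; V₁ = q/y₁ = 7.01 m/s. Fr₁ = V₁/√(g·y₁) = 3.15.
From the momentum equation for a rectangular channel, y₂/y₁ = ½[√(1 + 8Fr₁²) − 1] = ½[√80.17 − 1] = 3.98.
y₂ = 3.98 × 0.506 = 2.01 m.
Head loss: ΔE = (y₂ − y₁)³/(4y₁y₂) = (2.01 − 0.506)³/(4×0.506×2.01) = 3.42/4.07 = 0.839 m.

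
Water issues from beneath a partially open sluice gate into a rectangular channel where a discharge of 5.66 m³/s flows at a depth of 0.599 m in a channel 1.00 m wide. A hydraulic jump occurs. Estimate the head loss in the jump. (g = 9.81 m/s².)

q = Q/b = 5.66/1.00 = 5.66 m²/s; V₁ = q/y₁ = 9.45 m/s. Fr₁ = V₁/√(g·y₁) = 3.90.
Sequent-depth ratio: y₂/y₁ = ½[√(1 + 8Fr₁²) − 1] = ½[√122.6 − 1] = 5.04.
y₂ = 5.04 × 0.599 = 3.02 m.
Head loss: ΔE = (y₂ − y₁)³/(4y₁y₂) = (3.02 − 0.599)³/(4×0.599×3.02) = 14.1/7.23 = 1.95 m.

ΔE = 1.95 m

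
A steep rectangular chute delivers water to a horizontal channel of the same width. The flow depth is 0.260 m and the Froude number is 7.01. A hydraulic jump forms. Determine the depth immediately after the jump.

y₂ = 2.45 m

Fr₁ = 7.01 (given).
Sequent-depth ratio: y₂/y₁ = ½[√(1 + 8Fr₁²) − 1] = ½[√394.1 − 1] = 9.43.
y₂ = 9.43 × 0.260 = 2.45 m.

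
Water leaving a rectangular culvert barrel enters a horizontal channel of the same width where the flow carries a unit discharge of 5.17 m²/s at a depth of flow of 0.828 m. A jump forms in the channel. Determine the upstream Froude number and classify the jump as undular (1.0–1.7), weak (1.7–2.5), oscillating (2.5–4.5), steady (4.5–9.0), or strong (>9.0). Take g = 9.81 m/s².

V₁ = q/y₁ = 5.17/0.828 = 6.24 m/s. Fr₁ = V₁/√(g·y₁) = 6.24/√(9.81×0.828) = 2.19.
Fr₁ = 2.19 lies in the weak range.

Fr₁ = 2.19; weak jump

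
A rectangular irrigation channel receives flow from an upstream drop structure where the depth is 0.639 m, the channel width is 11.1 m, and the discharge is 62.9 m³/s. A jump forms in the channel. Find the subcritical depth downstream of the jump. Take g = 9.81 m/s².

y₂ = 2.90 m

q = Q/b = 62.9/11.1 = 5.67 m²/s; V₁ = q/y₁ = 8.87 m/s. Fr₁ = V₁/√(g·y₁) = 3.54.
By Bélanger, y₂/y₁ = ½[√(1 + 8Fr₁²) − 1] = ½[√101.4 − 1] = 4.53.
y₂ = 4.53 × 0.639 = 2.90 m.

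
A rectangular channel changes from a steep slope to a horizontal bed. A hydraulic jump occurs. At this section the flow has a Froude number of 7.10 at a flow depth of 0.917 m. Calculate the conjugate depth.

y₂ = 8.76 m

Fr₁ = 7.10 (given).
By Bélanger, y₂/y₁ = ½[√(1 + 8Fr₁²) − 1] = ½[√404.3 − 1] = 9.55.
y₂ = 9.55 × 0.917 = 8.76 m.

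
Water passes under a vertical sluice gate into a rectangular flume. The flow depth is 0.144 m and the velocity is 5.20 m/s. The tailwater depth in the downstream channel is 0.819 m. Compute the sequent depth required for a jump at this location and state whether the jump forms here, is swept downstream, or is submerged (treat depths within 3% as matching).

y₂ = 0.822 m; the jump forms here

Fr₁ = V₁/√(g·y₁) = 5.20/√(9.81×0.144) = 4.38.
From the momentum equation for a rectangular channel, y₂/y₁ = ½[√(1 + 8Fr₁²) − 1] = ½[√154.1 − 1] = 5.71.
y₂ = 5.71 × 0.144 = 0.822 m.
Tailwater y_tw = 0.819 m: y_tw ≈ y₂, so the jump forms here.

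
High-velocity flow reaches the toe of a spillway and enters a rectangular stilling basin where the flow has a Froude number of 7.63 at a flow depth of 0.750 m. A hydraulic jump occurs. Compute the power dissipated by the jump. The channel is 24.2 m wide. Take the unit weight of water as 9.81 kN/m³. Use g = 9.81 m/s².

P = 53982 kW

Fr₁ = 7.63 (given).
From the momentum equation for a rectangular channel, y₂/y₁ = ½[√(1 + 8Fr₁²) − 1] = ½[√466.7 − 1] = 10.3.
y₂ = 10.3 × 0.750 = 7.73 m.
Head loss: ΔE = (y₂ − y₁)³/(4y₁y₂) = (7.73 − 0.750)³/(4×0.750×7.73) = 340/23.2 = 14.6 m.
V₁ = Fr₁·√(g·y₁) = 7.63×√(9.81×0.750) = 20.7 m/s; q = V₁·y₁ = 15.5 m²/s. Q = q·b = 15.5 × 24.2 = 376 m³/s. P = γ·Q·ΔE = 9.81 × 376 × 14.6 = 53982 kW.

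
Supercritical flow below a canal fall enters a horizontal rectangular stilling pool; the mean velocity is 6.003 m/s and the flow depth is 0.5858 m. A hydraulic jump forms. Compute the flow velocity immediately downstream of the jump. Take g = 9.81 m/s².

V₂ = 1.951 m/s

Fr₁ = V₁/√(g·y₁) = 6.003/√(9.81×0.5858) = 2.504.
By Bélanger, y₂/y₁ = ½[√(1 + 8Fr₁²) − 1] = ½[√51.166 − 1] = 3.077.
y₂ = 3.077 × 0.5858 = 1.802 m.
q = V₁·y₁ = 6.003 × 0.5858 = 3.517 m²/s.
V₂ = q/y₂ = 3.517/1.802 = 1.951 m/s.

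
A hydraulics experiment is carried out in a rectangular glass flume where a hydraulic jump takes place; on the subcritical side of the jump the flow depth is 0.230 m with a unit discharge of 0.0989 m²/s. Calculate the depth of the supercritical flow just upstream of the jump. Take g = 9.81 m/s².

V₂ = q/y₂ = 0.0989/0.230 = 0.430 m/s; Fr₂ = V₂/√(g·y₂) = 0.286.
Applying the sequent-depth relation in reverse, y₁/y₂ = ½[√(1 + 8Fr₂²) − 1] = ½[√1.656 − 1] = 0.143.
y₁ = 0.143 × 0.230 = 0.0330 m.

y₁ = 0.0330 m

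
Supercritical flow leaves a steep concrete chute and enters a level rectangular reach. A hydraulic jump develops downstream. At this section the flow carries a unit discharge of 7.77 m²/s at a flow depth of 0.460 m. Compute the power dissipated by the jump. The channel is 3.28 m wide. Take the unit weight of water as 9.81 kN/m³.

P = 2482 kW

V₁ = q/y₁ = 7.77/0.460 = 16.9 m/s. Fr₁ = V₁/√(g·y₁) = 16.9/√(9.81×0.460) = 7.95.
Bélanger equation: y₂/y₁ = ½[√(1 + 8Fr₁²) − 1] = ½[√506.8 − 1] = 10.8.
y₂ = 10.8 × 0.460 = 4.95 m.
V₂ = q/y₂ = 7.77/4.95 = 1.57 m/s. E₁ = y₁ + V₁²/2g = 15.0 m; E₂ = y₂ + V₂²/2g = 5.07 m. ΔE = E₁ − E₂ = 9.93 m.
Q = q·b = 7.77 × 3.28 = 25.5 m³/s. P = γ·Q·ΔE = 9.81 × 25.5 × 9.93 = 2482 kW.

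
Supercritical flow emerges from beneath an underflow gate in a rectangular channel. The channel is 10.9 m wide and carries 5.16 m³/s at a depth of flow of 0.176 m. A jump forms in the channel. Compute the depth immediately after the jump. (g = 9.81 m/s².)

q = Q/b = 5.16/10.9 = 0.473 m²/s; V₁ = q/y₁ = 2.69 m/s. Fr₁ = V₁/√(g·y₁) = 2.05.
Sequent-depth ratio: y₂/y₁ = ½[√(1 + 8Fr₁²) − 1] = ½[√34.52 − 1] = 2.44.
y₂ = 2.44 × 0.176 = 0.429 m.

y₂ = 0.429 m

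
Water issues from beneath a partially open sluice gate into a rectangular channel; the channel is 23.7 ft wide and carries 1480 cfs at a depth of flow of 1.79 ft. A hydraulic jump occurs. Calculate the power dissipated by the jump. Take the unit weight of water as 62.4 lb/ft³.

P = 1578 hp

q = Q/b = 1480/23.7 = 62.4 ft²/s; V₁ = q/y₁ = 34.9 ft/s. Fr₁ = V₁/√(g·y₁) = 4.60.
By Bélanger, y₂/y₁ = ½[√(1 + 8Fr₁²) − 1] = ½[√169.9 − 1] = 6.02.
y₂ = 6.02 × 1.79 = 10.8 ft.
V₂ = q/y₂ = 62.4/10.8 = 5.80 ft/s. E₁ = y₁ + V₁²/2g = 20.7 ft; E₂ = y₂ + V₂²/2g = 11.3 ft. ΔE = E₁ − E₂ = 9.40 ft.
P = γ·Q·ΔE/550 = 62.4 × 1480 × 9.40 / 550 = 1578 hp.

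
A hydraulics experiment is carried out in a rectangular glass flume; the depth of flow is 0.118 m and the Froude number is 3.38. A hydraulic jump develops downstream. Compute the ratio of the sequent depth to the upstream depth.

Fr₁ = 3.38 (given).
Conjugate-depth relation: y₂/y₁ = ½[√(1 + 8Fr₁²) − 1] = ½[√92.40 − 1] = 4.31.

y₂/y₁ = 4.31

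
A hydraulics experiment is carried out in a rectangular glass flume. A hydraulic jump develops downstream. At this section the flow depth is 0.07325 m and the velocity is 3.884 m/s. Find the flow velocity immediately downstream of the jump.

Fr₁ = V₁/√(g·y₁) = 3.884/√(9.81×0.07325) = 4.582.
Sequent-depth ratio: y₂/y₁ = ½[√(1 + 8Fr₁²) − 1] = ½[√168.95 − 1] = 5.999.
y₂ = 5.999 × 0.07325 = 0.4394 m.
q = V₁·y₁ = 3.884 × 0.07325 = 0.2845 m²/s.
V₂ = q/y₂ = 0.2845/0.4394 = 0.6474 m/s.

V₂ = 0.6474 m/s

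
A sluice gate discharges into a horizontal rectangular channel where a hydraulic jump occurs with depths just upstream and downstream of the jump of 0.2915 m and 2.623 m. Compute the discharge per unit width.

q = 3.306 m²/s

For a rectangular channel the momentum equation gives q² = ½·g·y₁·y₂·(y₁ + y₂) = ½×9.81×0.2915×2.623×2.915 = 10.93.
q = √10.93 = 3.306 m²/s.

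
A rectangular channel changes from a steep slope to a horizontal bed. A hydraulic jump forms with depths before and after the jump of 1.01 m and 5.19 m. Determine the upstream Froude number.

For a rectangular channel the momentum equation gives q² = ½·g·y₁·y₂·(y₁ + y₂) = ½×9.81×1.01×5.19×6.20 = 159.
q = √159 = 12.6 m²/s.
V₁ = q/y₁ = 12.5 m/s; Fr₁ = V₁/√(g·y₁) = 3.97.

Fr₁ = 3.97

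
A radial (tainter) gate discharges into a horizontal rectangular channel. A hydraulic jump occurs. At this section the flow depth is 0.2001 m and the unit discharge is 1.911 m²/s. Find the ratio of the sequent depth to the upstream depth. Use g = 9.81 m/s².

y₂/y₁ = 9.153

V₁ = q/y₁ = 1.911/0.2001 = 9.550 m/s. Fr₁ = V₁/√(g·y₁) = 9.550/√(9.81×0.2001) = 6.816.
Sequent-depth ratio: y₂/y₁ = ½[√(1 + 8Fr₁²) − 1] = ½[√372.71 − 1] = 9.153.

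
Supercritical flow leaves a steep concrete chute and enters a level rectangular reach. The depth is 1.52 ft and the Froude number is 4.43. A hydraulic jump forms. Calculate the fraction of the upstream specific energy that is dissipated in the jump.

ΔE/E₁ = 0.438 (43.8%)

Fr₁ = 4.43 (given).
Sequent-depth ratio: y₂/y₁ = ½[√(1 + 8Fr₁²) − 1] = ½[√158.0 − 1] = 5.78.
y₂ = 5.78 × 1.52 = 8.79 ft.
E₁ = y₁(1 + Fr₁²/2) = 1.52×(1 + 4.43²/2) = 16.4 ft. ΔE = (y₂ − y₁)³/(4y₁y₂) = 7.20 ft. ΔE/E₁ = 7.20/16.4 = 0.438.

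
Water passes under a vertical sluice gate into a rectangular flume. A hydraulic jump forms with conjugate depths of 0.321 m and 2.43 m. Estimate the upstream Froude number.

For a rectangular channel the momentum equation gives q² = ½·g·y₁·y₂·(y₁ + y₂) = ½×9.81×0.321×2.43×2.75 = 10.5.
q = √10.5 = 3.24 m²/s.
V₁ = q/y₁ = 10.1 m/s; Fr₁ = V₁/√(g·y₁) = 5.70.

Fr₁ = 5.70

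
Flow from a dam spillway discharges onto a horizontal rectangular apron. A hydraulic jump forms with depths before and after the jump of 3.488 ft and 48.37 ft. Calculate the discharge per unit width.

q = 375.3 ft²/s

For a rectangular channel the momentum equation gives q² = ½·g·y₁·y₂·(y₁ + y₂) = ½×32.2×3.488×48.37×51.86 = 140862.
q = √140862 = 375.3 ft²/s.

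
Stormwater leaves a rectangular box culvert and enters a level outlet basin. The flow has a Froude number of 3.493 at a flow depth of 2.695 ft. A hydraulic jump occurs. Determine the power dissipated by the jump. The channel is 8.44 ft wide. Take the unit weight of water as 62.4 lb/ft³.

Fr₁ = 3.493 (given).
Conjugate-depth relation: y₂/y₁ = ½[√(1 + 8Fr₁²) − 1] = ½[√98.608 − 1] = 4.465.
y₂ = 4.465 × 2.695 = 12.03 ft.
Head loss: ΔE = (y₂ − y₁)³/(4y₁y₂) = (12.03 − 2.695)³/(4×2.695×12.03) = 814.4/129.7 = 6.278 ft.
V₁ = Fr₁·√(g·y₁) = 3.493×√(32.2×2.695) = 32.54 ft/s; q = V₁·y₁ = 87.69 ft²/s. Q = q·b = 87.69 × 8.44 = 740.1 cfs. P = γ·Q·ΔE/550 = 62.4 × 740.1 × 6.278 / 550 = 527.2 hp.

P = 527.2 hp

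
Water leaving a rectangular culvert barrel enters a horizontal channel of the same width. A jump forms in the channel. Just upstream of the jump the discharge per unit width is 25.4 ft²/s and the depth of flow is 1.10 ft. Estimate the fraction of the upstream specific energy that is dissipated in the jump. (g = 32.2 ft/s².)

V₁ = q/y₁ = 25.4/1.10 = 23.1 ft/s. Fr₁ = V₁/√(g·y₁) = 23.1/√(32.2×1.10) = 3.88.
From the momentum equation for a rectangular channel, y₂/y₁ = ½[√(1 + 8Fr₁²) − 1] = ½[√121.4 − 1] = 5.01.
y₂ = 5.01 × 1.10 = 5.51 ft.
E₁ = y₁ + V₁²/2g = 9.38 ft. ΔE = (y₂ − y₁)³/(4y₁y₂) = 3.54 ft. ΔE/E₁ = 3.54/9.38 = 0.377.

ΔE/E₁ = 0.377 (37.7%)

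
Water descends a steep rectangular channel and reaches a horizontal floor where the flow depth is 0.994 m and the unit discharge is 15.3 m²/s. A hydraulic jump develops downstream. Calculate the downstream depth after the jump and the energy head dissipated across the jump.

V₁ = q/y₁ = 15.3/0.994 = 15.4 m/s. Fr₁ = V₁/√(g·y₁) = 15.4/√(9.81×0.994) = 4.93.
Sequent-depth ratio: y₂/y₁ = ½[√(1 + 8Fr₁²) − 1] = ½[√195.4 − 1] = 6.49.
y₂ = 6.49 × 0.994 = 6.45 m.
Head loss: ΔE = (y₂ − y₁)³/(4y₁y₂) = (6.45 − 0.994)³/(4×0.994×6.45) = 162/25.6 = 6.33 m.

y₂ = 6.45 m; ΔE = 6.33 m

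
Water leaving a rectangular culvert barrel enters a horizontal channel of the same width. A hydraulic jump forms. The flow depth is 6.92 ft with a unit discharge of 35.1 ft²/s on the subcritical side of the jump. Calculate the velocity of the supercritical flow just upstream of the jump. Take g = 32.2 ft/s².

V₁ = 26.2 ft/s

V₂ = q/y₂ = 35.1/6.92 = 5.07 ft/s; Fr₂ = V₂/√(g·y₂) = 0.340.
Applying the sequent-depth relation in reverse, y₁/y₂ = ½[√(1 + 8Fr₂²) − 1] = ½[√1.924 − 1] = 0.193.
y₁ = 0.193 × 6.92 = 1.34 ft.
V₁ = q/y₁ = 35.1/1.34 = 26.2 ft/s.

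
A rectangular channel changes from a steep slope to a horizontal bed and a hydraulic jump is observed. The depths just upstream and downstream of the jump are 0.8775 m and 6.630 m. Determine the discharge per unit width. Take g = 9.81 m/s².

q = 14.64 m²/s

For a rectangular channel the momentum equation gives q² = ½·g·y₁·y₂·(y₁ + y₂) = ½×9.81×0.8775×6.630×7.508 = 214.2.
q = √214.2 = 14.64 m²/s.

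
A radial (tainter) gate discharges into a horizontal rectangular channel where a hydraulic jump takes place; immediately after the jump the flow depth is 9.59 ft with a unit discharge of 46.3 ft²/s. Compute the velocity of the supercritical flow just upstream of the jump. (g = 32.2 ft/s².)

V₂ = q/y₂ = 46.3/9.59 = 4.83 ft/s; Fr₂ = V₂/√(g·y₂) = 0.275.
Since the conjugate-depth ratio holds either way, y₁/y₂ = ½[√(1 + 8Fr₂²) − 1] = ½[√1.604 − 1] = 0.133.
y₁ = 0.133 × 9.59 = 1.28 ft.
V₁ = q/y₁ = 46.3/1.28 = 36.2 ft/s.

V₁ = 36.2 ft/s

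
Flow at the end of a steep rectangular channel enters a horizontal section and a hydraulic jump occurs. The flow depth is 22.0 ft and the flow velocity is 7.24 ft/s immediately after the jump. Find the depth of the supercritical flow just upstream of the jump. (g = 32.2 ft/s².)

y₁ = 2.88 ft

Fr₂ = V₂/√(g·y₂) = 7.24/√(32.2×22.0) = 0.272.
Since the conjugate-depth ratio holds either way, y₁/y₂ = ½[√(1 + 8Fr₂²) − 1] = ½[√1.592 − 1] = 0.131.
y₁ = 0.131 × 22.0 = 2.88 ft.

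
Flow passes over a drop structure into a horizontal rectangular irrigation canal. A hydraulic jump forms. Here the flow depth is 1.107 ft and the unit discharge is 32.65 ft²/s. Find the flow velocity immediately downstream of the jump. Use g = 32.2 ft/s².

V₁ = q/y₁ = 32.65/1.107 = 29.49 ft/s. Fr₁ = V₁/√(g·y₁) = 29.49/√(32.2×1.107) = 4.940.
Bélanger equation: y₂/y₁ = ½[√(1 + 8Fr₁²) − 1] = ½[√196.23 − 1] = 6.504.
y₂ = 6.504 × 1.107 = 7.200 ft.
V₂ = q/y₂ = 32.65/7.200 = 4.535 ft/s.

V₂ = 4.535 ft/s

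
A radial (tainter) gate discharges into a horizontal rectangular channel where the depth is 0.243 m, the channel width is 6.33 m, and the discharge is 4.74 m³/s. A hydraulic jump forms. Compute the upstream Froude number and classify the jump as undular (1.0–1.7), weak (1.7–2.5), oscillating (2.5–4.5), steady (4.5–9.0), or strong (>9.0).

Fr₁ = 2.00; weak jump

q = Q/b = 4.74/6.33 = 0.749 m²/s; V₁ = q/y₁ = 3.08 m/s. Fr₁ = V₁/√(g·y₁) = 2.00.
Fr₁ = 2.00 lies in the weak range.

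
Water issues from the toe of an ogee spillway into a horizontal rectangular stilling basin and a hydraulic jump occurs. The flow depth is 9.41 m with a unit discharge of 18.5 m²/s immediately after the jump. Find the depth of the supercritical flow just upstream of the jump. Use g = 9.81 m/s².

V₂ = q/y₂ = 18.5/9.41 = 1.97 m/s; Fr₂ = V₂/√(g·y₂) = 0.205.
From the momentum equation (using Fr₂), y₁/y₂ = ½[√(1 + 8Fr₂²) − 1] = ½[√1.335 − 1] = 0.0777.
y₁ = 0.0777 × 9.41 = 0.731 m.

y₁ = 0.731 m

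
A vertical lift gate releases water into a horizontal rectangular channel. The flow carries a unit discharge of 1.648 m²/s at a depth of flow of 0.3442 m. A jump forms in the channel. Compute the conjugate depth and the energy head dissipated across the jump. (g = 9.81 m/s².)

y₂ = 1.108 m; ΔE = 0.2920 m

V₁ = q/y₁ = 1.648/0.3442 = 4.788 m/s. Fr₁ = V₁/√(g·y₁) = 4.788/√(9.81×0.3442) = 2.606.
Sequent-depth ratio: y₂/y₁ = ½[√(1 + 8Fr₁²) − 1] = ½[√55.313 − 1] = 3.219.
y₂ = 3.219 × 0.3442 = 1.108 m.
V₂ = q/y₂ = 1.648/1.108 = 1.488 m/s. E₁ = y₁ + V₁²/2g = 1.513 m; E₂ = y₂ + V₂²/2g = 1.221 m. ΔE = E₁ − E₂ = 0.2920 m.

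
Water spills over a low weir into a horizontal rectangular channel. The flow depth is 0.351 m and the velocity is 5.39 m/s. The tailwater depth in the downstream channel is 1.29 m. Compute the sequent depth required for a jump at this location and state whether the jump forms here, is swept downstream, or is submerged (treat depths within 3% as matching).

Fr₁ = V₁/√(g·y₁) = 5.39/√(9.81×0.351) = 2.90.
Conjugate-depth relation: y₂/y₁ = ½[√(1 + 8Fr₁²) − 1] = ½[√68.50 − 1] = 3.64.
y₂ = 3.64 × 0.351 = 1.28 m.
Tailwater y_tw = 1.29 m: y_tw ≈ y₂, so the jump forms here.

y₂ = 1.28 m; the jump forms here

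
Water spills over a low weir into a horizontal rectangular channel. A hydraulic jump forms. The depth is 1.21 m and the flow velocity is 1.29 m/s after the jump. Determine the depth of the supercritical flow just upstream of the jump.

y₁ = 0.276 m

Fr₂ = V₂/√(g·y₂) = 1.29/√(9.81×1.21) = 0.374.
Applying the sequent-depth relation in reverse, y₁/y₂ = ½[√(1 + 8Fr₂²) − 1] = ½[√2.122 − 1] = 0.228.
y₁ = 0.228 × 1.21 = 0.276 m.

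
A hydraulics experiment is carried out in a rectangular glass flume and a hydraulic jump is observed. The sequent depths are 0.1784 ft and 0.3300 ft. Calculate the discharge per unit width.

q = 0.6942 ft²/s

For a rectangular channel the momentum equation gives q² = ½·g·y₁·y₂·(y₁ + y₂) = ½×32.2×0.1784×0.3300×0.5084 = 0.4819.
q = √0.4819 = 0.6942 ft²/s.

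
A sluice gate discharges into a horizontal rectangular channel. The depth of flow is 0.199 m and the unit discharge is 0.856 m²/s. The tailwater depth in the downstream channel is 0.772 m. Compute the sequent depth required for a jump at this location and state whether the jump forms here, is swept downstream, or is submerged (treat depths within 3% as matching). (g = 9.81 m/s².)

y₂ = 0.773 m; the jump forms here

V₁ = q/y₁ = 0.856/0.199 = 4.30 m/s. Fr₁ = V₁/√(g·y₁) = 4.30/√(9.81×0.199) = 3.08.
Bélanger equation: y₂/y₁ = ½[√(1 + 8Fr₁²) − 1] = ½[√76.82 − 1] = 3.88.
y₂ = 3.88 × 0.199 = 0.773 m.
Tailwater y_tw = 0.772 m: y_tw ≈ y₂, so the jump forms here.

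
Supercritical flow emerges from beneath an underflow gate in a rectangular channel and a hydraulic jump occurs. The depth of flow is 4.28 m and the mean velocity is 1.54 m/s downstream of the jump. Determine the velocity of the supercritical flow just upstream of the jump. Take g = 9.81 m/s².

V₁ = 15.0 m/s

Fr₂ = V₂/√(g·y₂) = 1.54/√(9.81×4.28) = 0.238.
Applying the sequent-depth relation in reverse, y₁/y₂ = ½[√(1 + 8Fr₂²) − 1] = ½[√1.452 − 1] = 0.102.
y₁ = 0.102 × 4.28 = 0.439 m.
V₁ = q/y₁ = 6.59/0.439 = 15.0 m/s.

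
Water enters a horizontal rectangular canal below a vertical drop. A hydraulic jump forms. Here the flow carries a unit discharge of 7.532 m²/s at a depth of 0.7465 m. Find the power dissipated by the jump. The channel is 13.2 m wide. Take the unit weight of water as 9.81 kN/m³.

P = 2077 kW

V₁ = q/y₁ = 7.532/0.7465 = 10.09 m/s. Fr₁ = V₁/√(g·y₁) = 10.09/√(9.81×0.7465) = 3.728.
Conjugate-depth relation: y₂/y₁ = ½[√(1 + 8Fr₁²) − 1] = ½[√112.21 − 1] = 4.797.
y₂ = 4.797 × 0.7465 = 3.581 m.
V₂ = q/y₂ = 7.532/3.581 = 2.104 m/s. E₁ = y₁ + V₁²/2g = 5.935 m; E₂ = y₂ + V₂²/2g = 3.806 m. ΔE = E₁ − E₂ = 2.129 m.
Q = q·b = 7.532 × 13.2 = 99.42 m³/s. P = γ·Q·ΔE = 9.81 × 99.42 × 2.129 = 2077 kW.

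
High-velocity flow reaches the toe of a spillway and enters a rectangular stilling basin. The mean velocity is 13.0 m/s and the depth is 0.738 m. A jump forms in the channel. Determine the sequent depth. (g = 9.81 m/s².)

y₂ = 4.69 m

Fr₁ = V₁/√(g·y₁) = 13.0/√(9.81×0.738) = 4.83.
Sequent-depth ratio: y₂/y₁ = ½[√(1 + 8Fr₁²) − 1] = ½[√187.7 − 1] = 6.35.
y₂ = 6.35 × 0.738 = 4.69 m.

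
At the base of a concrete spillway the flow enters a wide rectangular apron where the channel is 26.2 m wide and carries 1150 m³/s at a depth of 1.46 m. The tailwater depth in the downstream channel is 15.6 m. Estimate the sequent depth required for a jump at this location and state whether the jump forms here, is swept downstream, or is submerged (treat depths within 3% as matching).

y₂ = 15.7 m; the jump forms here

q = Q/b = 1150/26.2 = 43.9 m²/s; V₁ = q/y₁ = 30.1 m/s. Fr₁ = V₁/√(g·y₁) = 7.94.
By Bélanger, y₂/y₁ = ½[√(1 + 8Fr₁²) − 1] = ½[√505.8 − 1] = 10.7.
y₂ = 10.7 × 1.46 = 15.7 m.
Tailwater y_tw = 15.6 m: y_tw ≈ y₂, so the jump forms here.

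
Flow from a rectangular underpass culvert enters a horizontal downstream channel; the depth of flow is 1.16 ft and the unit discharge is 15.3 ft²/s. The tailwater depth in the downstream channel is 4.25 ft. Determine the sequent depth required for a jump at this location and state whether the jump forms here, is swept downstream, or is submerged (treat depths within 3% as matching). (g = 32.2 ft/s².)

V₁ = q/y₁ = 15.3/1.16 = 13.2 ft/s. Fr₁ = V₁/√(g·y₁) = 13.2/√(32.2×1.16) = 2.16.
Sequent-depth ratio: y₂/y₁ = ½[√(1 + 8Fr₁²) − 1] = ½[√38.26 − 1] = 2.59.
y₂ = 2.59 × 1.16 = 3.01 ft.
Tailwater y_tw = 4.25 ft: y_tw > y₂, so the jump is submerged.

y₂ = 3.01 ft; the jump is submerged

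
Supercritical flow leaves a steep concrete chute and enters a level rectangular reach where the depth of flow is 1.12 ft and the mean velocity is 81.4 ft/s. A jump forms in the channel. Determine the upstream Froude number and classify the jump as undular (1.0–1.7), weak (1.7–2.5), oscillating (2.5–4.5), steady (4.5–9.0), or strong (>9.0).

Fr₁ = V₁/√(g·y₁) = 81.4/√(32.2×1.12) = 13.6.
Fr₁ = 13.6 lies in the strong range.

Fr₁ = 13.6; strong jump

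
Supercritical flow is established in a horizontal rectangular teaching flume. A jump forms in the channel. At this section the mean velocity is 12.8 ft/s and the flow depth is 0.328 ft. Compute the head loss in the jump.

ΔE = 1.10 ft

Fr₁ = V₁/√(g·y₁) = 12.8/√(32.2×0.328) = 3.94.
Conjugate-depth relation: y₂/y₁ = ½[√(1 + 8Fr₁²) − 1] = ½[√125.1 − 1] = 5.09.
y₂ = 5.09 × 0.328 = 1.67 ft.
Head loss: ΔE = (y₂ − y₁)³/(4y₁y₂) = (1.67 − 0.328)³/(4×0.328×1.67) = 2.42/2.19 = 1.10 ft.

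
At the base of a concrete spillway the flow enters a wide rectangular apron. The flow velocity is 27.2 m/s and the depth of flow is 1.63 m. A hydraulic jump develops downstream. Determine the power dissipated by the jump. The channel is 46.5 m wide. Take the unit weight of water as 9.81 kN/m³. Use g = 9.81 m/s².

Fr₁ = V₁/√(g·y₁) = 27.2/√(9.81×1.63) = 6.80.
By Bélanger, y₂/y₁ = ½[√(1 + 8Fr₁²) − 1] = ½[√371.1 − 1] = 9.13.
y₂ = 9.13 × 1.63 = 14.9 m.
Head loss: ΔE = (y₂ − y₁)³/(4y₁y₂) = (14.9 − 1.63)³/(4×1.63×14.9) = 2329/97.1 = 24.0 m.
q = V₁·y₁ = 27.2 × 1.63 = 44.3 m²/s. Q = q·b = 44.3 × 46.5 = 2062 m³/s. P = γ·Q·ΔE = 9.81 × 2062 × 24.0 = 485394 kW.

P = 485394 kW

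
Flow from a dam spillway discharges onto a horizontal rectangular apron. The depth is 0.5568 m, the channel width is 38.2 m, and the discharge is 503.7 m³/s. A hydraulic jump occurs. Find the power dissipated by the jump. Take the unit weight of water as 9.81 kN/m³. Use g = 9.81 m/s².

P = 105181 kW

q = Q/b = 503.7/38.2 = 13.19 m²/s; V₁ = q/y₁ = 23.68 m/s. Fr₁ = V₁/√(g·y₁) = 10.13.
Sequent-depth ratio: y₂/y₁ = ½[√(1 + 8Fr₁²) − 1] = ½[√822.37 − 1] = 13.84.
y₂ = 13.84 × 0.5568 = 7.705 m.
Head loss: ΔE = (y₂ − y₁)³/(4y₁y₂) = (7.705 − 0.5568)³/(4×0.5568×7.705) = 365.3/17.16 = 21.29 m.
P = γ·Q·ΔE = 9.81 × 503.7 × 21.29 = 105181 kW.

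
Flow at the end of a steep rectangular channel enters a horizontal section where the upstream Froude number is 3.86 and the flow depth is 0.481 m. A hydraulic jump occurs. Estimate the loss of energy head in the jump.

ΔE = 1.52 m

Fr₁ = 3.86 (given).
Sequent-depth ratio: y₂/y₁ = ½[√(1 + 8Fr₁²) − 1] = ½[√120.2 − 1] = 4.98.
y₂ = 4.98 × 0.481 = 2.40 m.
Head loss: ΔE = (y₂ − y₁)³/(4y₁y₂) = (2.40 − 0.481)³/(4×0.481×2.40) = 7.02/4.61 = 1.52 m.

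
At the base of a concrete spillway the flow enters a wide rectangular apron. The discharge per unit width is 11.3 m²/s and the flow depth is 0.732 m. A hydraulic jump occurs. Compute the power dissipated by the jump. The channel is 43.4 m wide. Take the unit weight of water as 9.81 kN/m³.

V₁ = q/y₁ = 11.3/0.732 = 15.4 m/s. Fr₁ = V₁/√(g·y₁) = 15.4/√(9.81×0.732) = 5.76.
Bélanger equation: y₂/y₁ = ½[√(1 + 8Fr₁²) − 1] = ½[√266.5 − 1] = 7.66.
y₂ = 7.66 × 0.732 = 5.61 m.
V₂ = q/y₂ = 11.3/5.61 = 2.01 m/s. E₁ = y₁ + V₁²/2g = 12.9 m; E₂ = y₂ + V₂²/2g = 5.82 m. ΔE = E₁ − E₂ = 7.06 m.
Q = q·b = 11.3 × 43.4 = 490 m³/s. P = γ·Q·ΔE = 9.81 × 490 × 7.06 = 33978 kW.

P = 33978 kW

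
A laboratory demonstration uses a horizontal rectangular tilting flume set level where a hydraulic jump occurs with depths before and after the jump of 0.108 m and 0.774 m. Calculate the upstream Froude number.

For a rectangular channel the momentum equation gives q² = ½·g·y₁·y₂·(y₁ + y₂) = ½×9.81×0.108×0.774×0.882 = 0.362.
q = √0.362 = 0.601 m²/s.
V₁ = q/y₁ = 5.57 m/s; Fr₁ = V₁/√(g·y₁) = 5.41.

Fr₁ = 5.41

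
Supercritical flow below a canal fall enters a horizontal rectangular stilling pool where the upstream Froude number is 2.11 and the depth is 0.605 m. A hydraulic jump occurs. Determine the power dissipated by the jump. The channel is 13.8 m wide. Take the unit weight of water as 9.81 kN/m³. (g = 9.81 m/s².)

Fr₁ = 2.11 (given).
Bélanger equation: y₂/y₁ = ½[√(1 + 8Fr₁²) − 1] = ½[√36.62 − 1] = 2.53.
y₂ = 2.53 × 0.605 = 1.53 m.
V₁ = Fr₁·√(g·y₁) = 2.11×√(9.81×0.605) = 5.14 m/s; q = V₁·y₁ = 3.11 m²/s. V₂ = q/y₂ = 3.11/1.53 = 2.04 m/s. E₁ = y₁ + V₁²/2g = 1.95 m; E₂ = y₂ + V₂²/2g = 1.74 m. ΔE = E₁ − E₂ = 0.213 m.
Q = q·b = 3.11 × 13.8 = 42.9 m³/s. P = γ·Q·ΔE = 9.81 × 42.9 × 0.213 = 89.5 kW.

P = 89.5 kW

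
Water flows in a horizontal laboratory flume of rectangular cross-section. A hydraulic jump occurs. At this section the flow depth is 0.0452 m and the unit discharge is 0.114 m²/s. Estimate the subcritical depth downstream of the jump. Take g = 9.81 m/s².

y₂ = 0.221 m

V₁ = q/y₁ = 0.114/0.0452 = 2.52 m/s. Fr₁ = V₁/√(g·y₁) = 2.52/√(9.81×0.0452) = 3.79.
Sequent-depth ratio: y₂/y₁ = ½[√(1 + 8Fr₁²) − 1] = ½[√115.8 − 1] = 4.88.
y₂ = 4.88 × 0.0452 = 0.221 m.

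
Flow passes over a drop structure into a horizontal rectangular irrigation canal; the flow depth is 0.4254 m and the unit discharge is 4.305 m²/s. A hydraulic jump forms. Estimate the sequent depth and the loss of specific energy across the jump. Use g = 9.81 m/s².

V₁ = q/y₁ = 4.305/0.4254 = 10.12 m/s. Fr₁ = V₁/√(g·y₁) = 10.12/√(9.81×0.4254) = 4.954.
Sequent-depth ratio: y₂/y₁ = ½[√(1 + 8Fr₁²) − 1] = ½[√197.32 − 1] = 6.524.
y₂ = 6.524 × 0.4254 = 2.775 m.
V₂ = q/y₂ = 4.305/2.775 = 1.551 m/s. E₁ = y₁ + V₁²/2g = 5.645 m; E₂ = y₂ + V₂²/2g = 2.898 m. ΔE = E₁ − E₂ = 2.747 m.

y₂ = 2.775 m; ΔE = 2.747 m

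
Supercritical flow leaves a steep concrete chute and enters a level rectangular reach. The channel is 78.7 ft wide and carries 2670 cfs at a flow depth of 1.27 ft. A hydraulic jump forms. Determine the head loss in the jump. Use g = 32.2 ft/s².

ΔE = 5.08 ft

q = Q/b = 2670/78.7 = 33.9 ft²/s; V₁ = q/y₁ = 26.7 ft/s. Fr₁ = V₁/√(g·y₁) = 4.18.
Sequent-depth ratio: y₂/y₁ = ½[√(1 + 8Fr₁²) − 1] = ½[√140.6 − 1] = 5.43.
y₂ = 5.43 × 1.27 = 6.89 ft.
Head loss: ΔE = (y₂ − y₁)³/(4y₁y₂) = (6.89 − 1.27)³/(4×1.27×6.89) = 178/35.0 = 5.08 ft.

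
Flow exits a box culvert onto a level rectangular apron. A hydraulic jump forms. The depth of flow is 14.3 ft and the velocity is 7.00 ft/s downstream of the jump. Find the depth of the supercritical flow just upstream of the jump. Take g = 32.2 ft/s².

Fr₂ = V₂/√(g·y₂) = 7.00/√(32.2×14.3) = 0.326.
The Bélanger relation is symmetric: y₁/y₂ = ½[√(1 + 8Fr₂²) − 1] = ½[√1.851 − 1] = 0.180.
y₁ = 0.180 × 14.3 = 2.58 ft.

y₁ = 2.58 ft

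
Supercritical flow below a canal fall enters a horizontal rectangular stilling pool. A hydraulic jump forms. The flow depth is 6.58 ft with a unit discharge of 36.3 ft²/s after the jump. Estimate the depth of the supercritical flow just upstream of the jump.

y₁ = 1.53 ft

V₂ = q/y₂ = 36.3/6.58 = 5.52 ft/s; Fr₂ = V₂/√(g·y₂) = 0.379.
Applying the sequent-depth relation in reverse, y₁/y₂ = ½[√(1 + 8Fr₂²) − 1] = ½[√2.149 − 1] = 0.233.
y₁ = 0.233 × 6.58 = 1.53 ft.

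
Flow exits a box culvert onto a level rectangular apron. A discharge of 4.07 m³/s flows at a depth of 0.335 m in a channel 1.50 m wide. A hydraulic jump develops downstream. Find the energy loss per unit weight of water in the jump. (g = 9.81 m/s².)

q = Q/b = 4.07/1.50 = 2.71 m²/s; V₁ = q/y₁ = 8.10 m/s. Fr₁ = V₁/√(g·y₁) = 4.47.
By Bélanger, y₂/y₁ = ½[√(1 + 8Fr₁²) − 1] = ½[√160.7 − 1] = 5.84.
y₂ = 5.84 × 0.335 = 1.96 m.
Head loss: ΔE = (y₂ − y₁)³/(4y₁y₂) = (1.96 − 0.335)³/(4×0.335×1.96) = 4.26/2.62 = 1.62 m.

ΔE = 1.62 m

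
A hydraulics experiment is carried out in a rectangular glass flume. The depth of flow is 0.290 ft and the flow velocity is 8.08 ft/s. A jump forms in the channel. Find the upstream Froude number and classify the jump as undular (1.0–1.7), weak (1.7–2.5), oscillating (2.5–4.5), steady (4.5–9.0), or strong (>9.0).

Fr₁ = 2.64; oscillating jump

Fr₁ = V₁/√(g·y₁) = 8.08/√(32.2×0.290) = 2.64.
Fr₁ = 2.64 lies in the oscillating range.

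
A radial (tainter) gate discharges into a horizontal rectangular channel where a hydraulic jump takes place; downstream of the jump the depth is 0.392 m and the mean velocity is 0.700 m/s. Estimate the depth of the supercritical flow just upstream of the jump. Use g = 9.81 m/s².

Fr₂ = V₂/√(g·y₂) = 0.700/√(9.81×0.392) = 0.357.
Applying the sequent-depth relation in reverse, y₁/y₂ = ½[√(1 + 8Fr₂²) − 1] = ½[√2.019 − 1] = 0.211.
y₁ = 0.211 × 0.392 = 0.0825 m.

y₁ = 0.0825 m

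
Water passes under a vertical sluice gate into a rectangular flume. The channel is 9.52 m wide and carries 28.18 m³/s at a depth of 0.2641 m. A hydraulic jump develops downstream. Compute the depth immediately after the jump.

y₂ = 2.472 m

q = Q/b = 28.18/9.52 = 2.960 m²/s; V₁ = q/y₁ = 11.21 m/s. Fr₁ = V₁/√(g·y₁) = 6.963.
By Bélanger, y₂/y₁ = ½[√(1 + 8Fr₁²) − 1] = ½[√388.90 − 1] = 9.360.
y₂ = 9.360 × 0.2641 = 2.472 m.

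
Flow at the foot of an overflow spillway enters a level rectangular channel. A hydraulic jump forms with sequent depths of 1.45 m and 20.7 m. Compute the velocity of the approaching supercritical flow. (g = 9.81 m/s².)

V₁ = 39.4 m/s

For a rectangular channel the momentum equation gives q² = ½·g·y₁·y₂·(y₁ + y₂) = ½×9.81×1.45×20.7×22.1 = 3261.
q = √3261 = 57.1 m²/s.
V₁ = q/y₁ = 57.1/1.45 = 39.4 m/s.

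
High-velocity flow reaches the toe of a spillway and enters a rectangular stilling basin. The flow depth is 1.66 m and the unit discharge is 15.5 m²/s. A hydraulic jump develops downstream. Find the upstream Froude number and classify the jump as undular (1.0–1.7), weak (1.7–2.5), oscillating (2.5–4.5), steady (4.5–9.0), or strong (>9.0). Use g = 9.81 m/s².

V₁ = q/y₁ = 15.5/1.66 = 9.34 m/s. Fr₁ = V₁/√(g·y₁) = 9.34/√(9.81×1.66) = 2.31.
Fr₁ = 2.31 lies in the weak range.

Fr₁ = 2.31; weak jump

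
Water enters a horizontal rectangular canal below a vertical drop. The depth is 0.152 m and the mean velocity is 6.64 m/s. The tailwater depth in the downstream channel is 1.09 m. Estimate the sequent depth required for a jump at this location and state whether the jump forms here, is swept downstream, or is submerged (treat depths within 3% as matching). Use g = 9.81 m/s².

y₂ = 1.10 m; the jump forms here

Fr₁ = V₁/√(g·y₁) = 6.64/√(9.81×0.152) = 5.44.
By Bélanger, y₂/y₁ = ½[√(1 + 8Fr₁²) − 1] = ½[√237.5 − 1] = 7.21.
y₂ = 7.21 × 0.152 = 1.10 m.
Tailwater y_tw = 1.09 m: y_tw ≈ y₂, so the jump forms here.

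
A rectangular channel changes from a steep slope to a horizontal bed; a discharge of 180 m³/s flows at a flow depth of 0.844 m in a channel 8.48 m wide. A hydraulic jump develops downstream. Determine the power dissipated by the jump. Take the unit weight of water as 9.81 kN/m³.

q = Q/b = 180/8.48 = 21.2 m²/s; V₁ = q/y₁ = 25.1 m/s. Fr₁ = V₁/√(g·y₁) = 8.74.
Conjugate-depth relation: y₂/y₁ = ½[√(1 + 8Fr₁²) − 1] = ½[√612.1 − 1] = 11.9.
y₂ = 11.9 × 0.844 = 10.0 m.
Head loss: ΔE = (y₂ − y₁)³/(4y₁y₂) = (10.0 − 0.844)³/(4×0.844×10.0) = 772/33.8 = 22.8 m.
P = γ·Q·ΔE = 9.81 × 180 × 22.8 = 40321 kW.

P = 40321 kW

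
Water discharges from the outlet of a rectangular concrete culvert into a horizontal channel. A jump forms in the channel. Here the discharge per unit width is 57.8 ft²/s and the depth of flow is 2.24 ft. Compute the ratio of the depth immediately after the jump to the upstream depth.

y₂/y₁ = 3.83

V₁ = q/y₁ = 57.8/2.24 = 25.8 ft/s. Fr₁ = V₁/√(g·y₁) = 25.8/√(32.2×2.24) = 3.04.
By Bélanger, y₂/y₁ = ½[√(1 + 8Fr₁²) − 1] = ½[√74.85 − 1] = 3.83.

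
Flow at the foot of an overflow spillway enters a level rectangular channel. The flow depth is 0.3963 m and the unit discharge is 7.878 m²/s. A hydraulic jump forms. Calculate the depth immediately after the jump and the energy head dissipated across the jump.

y₂ = 5.456 m; ΔE = 14.98 m

V₁ = q/y₁ = 7.878/0.3963 = 19.88 m/s. Fr₁ = V₁/√(g·y₁) = 19.88/√(9.81×0.3963) = 10.08.
Bélanger equation: y₂/y₁ = ½[√(1 + 8Fr₁²) − 1] = ½[√814.17 − 1] = 13.77.
y₂ = 13.77 × 0.3963 = 5.456 m.
Head loss: ΔE = (y₂ − y₁)³/(4y₁y₂) = (5.456 − 0.3963)³/(4×0.3963×5.456) = 129.5/8.649 = 14.98 m.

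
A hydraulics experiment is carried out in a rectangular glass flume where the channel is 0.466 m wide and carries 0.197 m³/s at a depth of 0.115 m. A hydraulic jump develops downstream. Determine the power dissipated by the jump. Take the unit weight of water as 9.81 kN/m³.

P = 0.503 kW

q = Q/b = 0.197/0.466 = 0.423 m²/s; V₁ = q/y₁ = 3.68 m/s. Fr₁ = V₁/√(g·y₁) = 3.46.
Sequent-depth ratio: y₂/y₁ = ½[√(1 + 8Fr₁²) − 1] = ½[√96.83 − 1] = 4.42.
y₂ = 4.42 × 0.115 = 0.508 m.
Head loss: ΔE = (y₂ − y₁)³/(4y₁y₂) = (0.508 − 0.115)³/(4×0.115×0.508) = 0.0608/0.234 = 0.260 m.
P = γ·Q·ΔE = 9.81 × 0.197 × 0.260 = 0.503 kW.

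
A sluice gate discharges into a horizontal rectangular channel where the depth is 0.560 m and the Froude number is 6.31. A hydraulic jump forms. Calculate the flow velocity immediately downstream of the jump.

V₂ = 1.75 m/s

Fr₁ = 6.31 (given).
By Bélanger, y₂/y₁ = ½[√(1 + 8Fr₁²) − 1] = ½[√319.5 − 1] = 8.44.
y₂ = 8.44 × 0.560 = 4.73 m.
V₁ = Fr₁·√(g·y₁) = 6.31×√(9.81×0.560) = 14.8 m/s; q = V₁·y₁ = 8.28 m²/s.
V₂ = q/y₂ = 8.28/4.73 = 1.75 m/s.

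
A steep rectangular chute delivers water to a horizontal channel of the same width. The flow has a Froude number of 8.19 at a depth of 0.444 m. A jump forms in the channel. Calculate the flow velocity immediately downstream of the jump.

V₂ = 1.54 m/s

Fr₁ = 8.19 (given).
Bélanger equation: y₂/y₁ = ½[√(1 + 8Fr₁²) − 1] = ½[√537.6 − 1] = 11.1.
y₂ = 11.1 × 0.444 = 4.93 m.
V₁ = Fr₁·√(g·y₁) = 8.19×√(9.81×0.444) = 17.1 m/s; q = V₁·y₁ = 7.59 m²/s.
V₂ = q/y₂ = 7.59/4.93 = 1.54 m/s.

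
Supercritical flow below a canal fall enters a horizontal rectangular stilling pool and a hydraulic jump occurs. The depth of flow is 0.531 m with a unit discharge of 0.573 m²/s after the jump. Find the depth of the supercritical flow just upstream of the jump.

V₂ = q/y₂ = 0.573/0.531 = 1.08 m/s; Fr₂ = V₂/√(g·y₂) = 0.473.
Since the conjugate-depth ratio holds either way, y₁/y₂ = ½[√(1 + 8Fr₂²) − 1] = ½[√2.788 − 1] = 0.335.
y₁ = 0.335 × 0.531 = 0.178 m.

y₁ = 0.178 m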